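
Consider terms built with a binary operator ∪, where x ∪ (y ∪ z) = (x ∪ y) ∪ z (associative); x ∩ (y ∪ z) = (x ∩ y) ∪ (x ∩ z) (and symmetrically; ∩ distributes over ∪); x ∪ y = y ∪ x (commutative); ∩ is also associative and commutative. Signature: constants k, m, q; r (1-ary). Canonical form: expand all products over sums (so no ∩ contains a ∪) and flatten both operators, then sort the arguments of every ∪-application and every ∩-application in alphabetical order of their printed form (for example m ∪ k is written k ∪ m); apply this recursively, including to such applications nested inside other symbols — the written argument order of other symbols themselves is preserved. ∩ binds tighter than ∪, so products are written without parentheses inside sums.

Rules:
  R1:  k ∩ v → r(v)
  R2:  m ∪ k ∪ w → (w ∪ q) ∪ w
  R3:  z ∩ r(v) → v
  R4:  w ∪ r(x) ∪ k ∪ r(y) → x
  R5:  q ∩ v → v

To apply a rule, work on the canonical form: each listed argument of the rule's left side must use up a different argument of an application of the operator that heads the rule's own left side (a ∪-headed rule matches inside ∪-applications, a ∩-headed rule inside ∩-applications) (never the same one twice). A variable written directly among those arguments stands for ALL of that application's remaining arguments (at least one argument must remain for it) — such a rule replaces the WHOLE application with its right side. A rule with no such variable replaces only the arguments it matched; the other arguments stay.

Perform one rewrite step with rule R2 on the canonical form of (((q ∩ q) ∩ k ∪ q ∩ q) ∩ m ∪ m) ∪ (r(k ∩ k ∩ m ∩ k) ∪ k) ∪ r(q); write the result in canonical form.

Canonical form:  k ∪ k ∩ m ∩ q ∩ q ∪ m ∪ m ∩ q ∩ q ∪ r(k ∩ k ∩ k ∩ m) ∪ r(q)
Match R2:  consume k, m;  w := k ∩ m ∩ q ∩ q ∪ m ∩ q ∩ q ∪ r(k ∩ k ∩ k ∩ m) ∪ r(q)
The variable takes the whole remainder — replace the entire application.
New term:  k ∩ m ∩ q ∩ q ∪ k ∩ m ∩ q ∩ q ∪ m ∩ q ∩ q ∪ m ∩ q ∩ q ∪ q ∪ r(k ∩ k ∩ k ∩ m) ∪ r(k ∩ k ∩ k ∩ m) ∪ r(q) ∪ r(q)

Answer: k ∩ m ∩ q ∩ q ∪ k ∩ m ∩ q ∩ q ∪ m ∩ q ∩ q ∪ m ∩ q ∩ q ∪ q ∪ r(k ∩ k ∩ k ∩ m) ∪ r(k ∩ k ∩ k ∩ m) ∪ r(q) ∪ r(q)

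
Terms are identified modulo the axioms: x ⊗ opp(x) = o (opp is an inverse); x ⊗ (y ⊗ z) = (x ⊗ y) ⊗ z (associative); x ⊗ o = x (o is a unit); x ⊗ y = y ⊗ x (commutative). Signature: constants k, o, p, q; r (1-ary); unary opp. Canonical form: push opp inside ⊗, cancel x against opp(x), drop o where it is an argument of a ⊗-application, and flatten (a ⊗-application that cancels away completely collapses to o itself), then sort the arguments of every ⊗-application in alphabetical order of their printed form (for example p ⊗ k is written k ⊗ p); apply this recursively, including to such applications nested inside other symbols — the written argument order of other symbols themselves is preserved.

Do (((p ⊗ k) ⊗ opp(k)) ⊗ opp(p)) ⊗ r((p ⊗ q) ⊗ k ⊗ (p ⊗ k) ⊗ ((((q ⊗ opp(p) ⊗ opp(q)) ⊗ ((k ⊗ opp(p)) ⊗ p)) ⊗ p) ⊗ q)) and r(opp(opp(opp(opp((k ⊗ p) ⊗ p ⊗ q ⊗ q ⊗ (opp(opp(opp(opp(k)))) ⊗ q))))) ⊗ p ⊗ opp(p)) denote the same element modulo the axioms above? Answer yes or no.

Answer: no — r(k ⊗ k ⊗ k ⊗ p ⊗ p ⊗ q ⊗ q) vs r(k ⊗ k ⊗ p ⊗ p ⊗ q ⊗ q ⊗ q)

Derivation:
Left:  (((p ⊗ k) ⊗ opp(k)) ⊗ opp(p)) ⊗ r((p ⊗ q) ⊗ k ⊗ (p ⊗ k) ⊗ ((((q ⊗ opp(p) ⊗ opp(q)) ⊗ ((k ⊗ opp(p)) ⊗ p)) ⊗ p) ⊗ q))
  Cancel inverse pairs:  p cancels; k cancels
  Collect terms:  r(k ⊗ k ⊗ k ⊗ p ⊗ p ⊗ q ⊗ q)
Right:  r(opp(opp(opp(opp((k ⊗ p) ⊗ p ⊗ q ⊗ q ⊗ (opp(opp(opp(opp(k)))) ⊗ q))))) ⊗ p ⊗ opp(p))
  Descend into:  opp(opp(opp(opp((k ⊗ p) ⊗ p ⊗ q ⊗ q ⊗ (opp(opp(opp(opp(k)))) ⊗ q))))) ⊗ p ⊗ opp(p)
  Push opp inside:  distribute opp over ⊗ and collapse double opp
  Collect terms:  k ⊗ k ⊗ p ⊗ p ⊗ q ⊗ q ⊗ q
  Rebuild:  r(k ⊗ k ⊗ p ⊗ p ⊗ q ⊗ q ⊗ q)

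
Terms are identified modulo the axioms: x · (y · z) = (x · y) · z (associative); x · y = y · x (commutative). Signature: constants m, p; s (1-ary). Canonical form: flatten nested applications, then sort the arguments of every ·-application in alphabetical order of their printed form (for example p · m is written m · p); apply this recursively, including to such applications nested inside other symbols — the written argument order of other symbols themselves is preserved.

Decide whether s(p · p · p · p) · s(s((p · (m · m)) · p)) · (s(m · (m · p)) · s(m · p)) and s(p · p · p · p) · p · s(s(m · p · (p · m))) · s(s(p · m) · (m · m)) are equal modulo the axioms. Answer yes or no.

Answer: no — s(m · m · p) · s(m · p) · s(p · p · p · p) · s(s(m · m · p · p)) vs p · s(m · m · s(m · p)) · s(p · p · p · p) · s(s(m · m · p · p))

Derivation:
Left:  s(p · p · p · p) · s(s((p · (m · m)) · p)) · (s(m · (m · p)) · s(m · p))
  Merge nested applications:  s(p · p · p · p) · s(s((p · (m · m)) · p)) · s(m · (m · p)) · s(m · p)
  Inside:  s(s((p · (m · m)) · p))  →  s(s(m · m · p · p))
  Simplify inside:  s(m · (m · p))  →  s(m · m · p)
  Order the arguments:  s(m · m · p) · s(m · p) · s(p · p · p · p) · s(s(m · m · p · p))
Right:  s(p · p · p · p) · p · s(s(m · p · (p · m))) · s(s(p · m) · (m · m))
  Canonicalize subterm:  s(s(m · p · (p · m)))  →  s(s(m · m · p · p))
  Canonicalize subterm:  s(s(p · m) · (m · m))  →  s(m · m · s(m · p))
  Sort arguments:  p · s(m · m · s(m · p)) · s(p · p · p · p) · s(s(m · m · p · p))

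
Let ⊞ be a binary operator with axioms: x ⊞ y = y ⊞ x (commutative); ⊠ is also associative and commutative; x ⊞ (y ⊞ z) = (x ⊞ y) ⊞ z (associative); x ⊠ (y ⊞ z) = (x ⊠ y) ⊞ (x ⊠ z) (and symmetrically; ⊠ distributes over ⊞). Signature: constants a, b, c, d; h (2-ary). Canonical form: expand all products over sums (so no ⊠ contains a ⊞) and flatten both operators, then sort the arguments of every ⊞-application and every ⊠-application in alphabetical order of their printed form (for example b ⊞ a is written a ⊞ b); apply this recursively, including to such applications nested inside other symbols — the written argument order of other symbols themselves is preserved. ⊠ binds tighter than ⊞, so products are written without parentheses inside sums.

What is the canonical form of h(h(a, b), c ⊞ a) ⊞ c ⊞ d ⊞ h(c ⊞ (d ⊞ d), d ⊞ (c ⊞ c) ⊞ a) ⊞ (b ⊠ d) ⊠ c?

Answer: b ⊠ c ⊠ d ⊞ c ⊞ d ⊞ h(c ⊞ d ⊞ d, a ⊞ c ⊞ c ⊞ d) ⊞ h(h(a, b), a ⊞ c)

Derivation:
Flatten:  h(h(a, b), a ⊞ c) ⊞ c ⊞ d ⊞ h(c ⊞ d ⊞ d, a ⊞ c ⊞ c ⊞ d) ⊞ b ⊠ c ⊠ d
Sort:  b ⊠ c ⊠ d ⊞ c ⊞ d ⊞ h(c ⊞ d ⊞ d, a ⊞ c ⊞ c ⊞ d) ⊞ h(h(a, b), a ⊞ c)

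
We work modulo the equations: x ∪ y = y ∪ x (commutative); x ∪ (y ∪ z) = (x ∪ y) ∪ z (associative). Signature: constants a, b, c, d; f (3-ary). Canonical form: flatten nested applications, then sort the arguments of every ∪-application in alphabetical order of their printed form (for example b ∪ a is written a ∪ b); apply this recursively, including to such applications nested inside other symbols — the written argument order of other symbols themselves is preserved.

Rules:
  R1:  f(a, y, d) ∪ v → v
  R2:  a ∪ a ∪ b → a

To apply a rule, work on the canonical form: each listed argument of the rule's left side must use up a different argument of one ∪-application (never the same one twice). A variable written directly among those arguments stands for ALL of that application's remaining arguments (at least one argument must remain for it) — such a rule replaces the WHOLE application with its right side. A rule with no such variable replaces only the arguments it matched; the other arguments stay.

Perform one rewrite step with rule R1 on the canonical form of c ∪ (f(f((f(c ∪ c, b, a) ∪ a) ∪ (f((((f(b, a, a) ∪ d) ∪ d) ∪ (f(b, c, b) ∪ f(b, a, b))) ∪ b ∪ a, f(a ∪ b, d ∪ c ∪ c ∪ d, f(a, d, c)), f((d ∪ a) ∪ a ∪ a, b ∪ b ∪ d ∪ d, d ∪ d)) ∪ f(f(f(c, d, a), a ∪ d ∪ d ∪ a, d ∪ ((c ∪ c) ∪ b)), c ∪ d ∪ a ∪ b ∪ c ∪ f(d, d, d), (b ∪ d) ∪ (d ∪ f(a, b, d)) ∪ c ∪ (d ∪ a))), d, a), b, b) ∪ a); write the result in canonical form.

Canonical form:  a ∪ c ∪ f(f(a ∪ f(a ∪ b ∪ d ∪ d ∪ f(b, a, a) ∪ f(b, a, b) ∪ f(b, c, b), f(a ∪ b, c ∪ c ∪ d ∪ d, f(a, d, c)), f(a ∪ a ∪ a ∪ d, b ∪ b ∪ d ∪ d, d ∪ d)) ∪ f(c ∪ c, b, a) ∪ f(f(f(c, d, a), a ∪ a ∪ d ∪ d, b ∪ c ∪ c ∪ d), a ∪ b ∪ c ∪ c ∪ d ∪ f(d, d, d), a ∪ b ∪ c ∪ d ∪ d ∪ d ∪ f(a, b, d)), d, a), b, b)
Match R1:  consume f(a, b, d);  v := a ∪ b ∪ c ∪ d ∪ d ∪ d, y := b
The variable takes the whole remainder — replace the entire application.
Result:  a ∪ c ∪ f(f(a ∪ f(a ∪ b ∪ d ∪ d ∪ f(b, a, a) ∪ f(b, a, b) ∪ f(b, c, b), f(a ∪ b, c ∪ c ∪ d ∪ d, f(a, d, c)), f(a ∪ a ∪ a ∪ d, b ∪ b ∪ d ∪ d, d ∪ d)) ∪ f(c ∪ c, b, a) ∪ f(f(f(c, d, a), a ∪ a ∪ d ∪ d, b ∪ c ∪ c ∪ d), a ∪ b ∪ c ∪ c ∪ d ∪ f(d, d, d), a ∪ b ∪ c ∪ d ∪ d ∪ d), d, a), b, b)

Answer: a ∪ c ∪ f(f(a ∪ f(a ∪ b ∪ d ∪ d ∪ f(b, a, a) ∪ f(b, a, b) ∪ f(b, c, b), f(a ∪ b, c ∪ c ∪ d ∪ d, f(a, d, c)), f(a ∪ a ∪ a ∪ d, b ∪ b ∪ d ∪ d, d ∪ d)) ∪ f(c ∪ c, b, a) ∪ f(f(f(c, d, a), a ∪ a ∪ d ∪ d, b ∪ c ∪ c ∪ d), a ∪ b ∪ c ∪ c ∪ d ∪ f(d, d, d), a ∪ b ∪ c ∪ d ∪ d ∪ d), d, a), b, b)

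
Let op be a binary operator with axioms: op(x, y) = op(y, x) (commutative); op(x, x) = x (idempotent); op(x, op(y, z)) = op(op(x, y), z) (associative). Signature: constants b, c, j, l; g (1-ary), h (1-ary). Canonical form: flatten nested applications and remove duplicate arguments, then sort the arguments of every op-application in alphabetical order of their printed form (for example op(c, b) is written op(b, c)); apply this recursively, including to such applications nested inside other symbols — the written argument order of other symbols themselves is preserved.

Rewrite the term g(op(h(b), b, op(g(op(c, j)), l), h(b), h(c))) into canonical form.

Answer: g(op(b, g(op(c, j)), h(b), h(c), l))

Derivation:
Descend into:  op(h(b), b, op(g(op(c, j)), l), h(b), h(c))
Merge nested applications:  op(h(b), b, g(op(c, j)), l, h(b), h(c))
Deduplicate:  drop duplicate h(b)
Sort arguments:  op(b, g(op(c, j)), h(b), h(c), l)
Rebuild:  g(op(b, g(op(c, j)), h(b), h(c), l))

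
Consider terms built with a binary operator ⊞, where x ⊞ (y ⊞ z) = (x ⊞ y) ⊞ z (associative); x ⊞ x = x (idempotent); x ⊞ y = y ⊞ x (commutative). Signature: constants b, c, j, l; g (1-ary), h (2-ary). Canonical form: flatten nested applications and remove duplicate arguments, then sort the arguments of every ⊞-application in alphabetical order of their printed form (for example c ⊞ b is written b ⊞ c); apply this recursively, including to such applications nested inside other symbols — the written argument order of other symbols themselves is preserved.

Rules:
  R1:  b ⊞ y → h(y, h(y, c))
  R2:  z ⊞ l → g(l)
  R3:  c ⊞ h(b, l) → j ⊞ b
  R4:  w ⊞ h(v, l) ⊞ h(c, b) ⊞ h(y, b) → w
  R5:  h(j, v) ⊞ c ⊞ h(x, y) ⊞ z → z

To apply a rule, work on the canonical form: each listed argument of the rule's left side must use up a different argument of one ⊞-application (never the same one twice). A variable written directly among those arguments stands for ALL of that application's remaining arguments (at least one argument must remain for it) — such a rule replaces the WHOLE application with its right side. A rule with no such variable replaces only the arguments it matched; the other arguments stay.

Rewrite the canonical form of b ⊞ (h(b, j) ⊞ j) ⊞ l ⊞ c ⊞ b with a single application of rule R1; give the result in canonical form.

Canonical form:  b ⊞ c ⊞ h(b, j) ⊞ j ⊞ l
R1 matches:  uses b;  y := c ⊞ h(b, j) ⊞ j ⊞ l
Every leftover argument binds to the variable; the entire application is replaced.
Result:  h(c ⊞ h(b, j) ⊞ j ⊞ l, h(c ⊞ h(b, j) ⊞ j ⊞ l, c))

Answer: h(c ⊞ h(b, j) ⊞ j ⊞ l, h(c ⊞ h(b, j) ⊞ j ⊞ l, c))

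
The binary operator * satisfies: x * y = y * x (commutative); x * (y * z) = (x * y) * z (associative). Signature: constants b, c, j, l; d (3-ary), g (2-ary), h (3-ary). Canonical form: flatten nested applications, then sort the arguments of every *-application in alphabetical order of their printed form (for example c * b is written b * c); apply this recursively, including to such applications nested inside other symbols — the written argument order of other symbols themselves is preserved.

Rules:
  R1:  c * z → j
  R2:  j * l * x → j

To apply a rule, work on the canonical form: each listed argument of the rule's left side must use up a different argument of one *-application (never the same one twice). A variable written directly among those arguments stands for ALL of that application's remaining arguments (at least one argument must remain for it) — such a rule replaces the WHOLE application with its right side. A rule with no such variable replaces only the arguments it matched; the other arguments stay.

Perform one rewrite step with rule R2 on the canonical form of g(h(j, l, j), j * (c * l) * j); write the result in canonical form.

Canonical form:  g(h(j, l, j), c * j * j * l)
R2 matches:  uses j, l;  x := c * j
The variable takes the whole remainder — replace the entire application.
Result:  g(h(j, l, j), j)

Answer: g(h(j, l, j), j)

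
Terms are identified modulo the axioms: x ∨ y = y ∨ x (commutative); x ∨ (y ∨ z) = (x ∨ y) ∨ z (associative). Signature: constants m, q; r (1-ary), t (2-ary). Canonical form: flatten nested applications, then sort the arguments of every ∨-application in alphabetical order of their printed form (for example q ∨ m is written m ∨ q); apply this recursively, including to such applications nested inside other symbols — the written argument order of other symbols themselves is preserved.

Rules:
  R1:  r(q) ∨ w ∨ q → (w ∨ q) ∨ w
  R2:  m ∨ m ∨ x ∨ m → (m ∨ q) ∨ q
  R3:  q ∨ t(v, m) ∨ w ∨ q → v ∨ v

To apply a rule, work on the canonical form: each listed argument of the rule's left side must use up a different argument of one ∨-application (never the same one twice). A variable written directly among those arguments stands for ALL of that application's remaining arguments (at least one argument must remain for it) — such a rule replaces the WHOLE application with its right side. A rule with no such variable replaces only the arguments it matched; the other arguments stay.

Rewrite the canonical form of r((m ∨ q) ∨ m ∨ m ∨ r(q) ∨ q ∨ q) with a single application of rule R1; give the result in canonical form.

Answer: r(m ∨ m ∨ m ∨ m ∨ m ∨ m ∨ q ∨ q ∨ q ∨ q ∨ q)

Derivation:
Canonical form:  r(m ∨ m ∨ m ∨ q ∨ q ∨ q ∨ r(q))
R1 matches:  uses q, r(q);  w := m ∨ m ∨ m ∨ q ∨ q
The variable takes the whole remainder — replace the entire application.
Result:  r(m ∨ m ∨ m ∨ m ∨ m ∨ m ∨ q ∨ q ∨ q ∨ q ∨ q)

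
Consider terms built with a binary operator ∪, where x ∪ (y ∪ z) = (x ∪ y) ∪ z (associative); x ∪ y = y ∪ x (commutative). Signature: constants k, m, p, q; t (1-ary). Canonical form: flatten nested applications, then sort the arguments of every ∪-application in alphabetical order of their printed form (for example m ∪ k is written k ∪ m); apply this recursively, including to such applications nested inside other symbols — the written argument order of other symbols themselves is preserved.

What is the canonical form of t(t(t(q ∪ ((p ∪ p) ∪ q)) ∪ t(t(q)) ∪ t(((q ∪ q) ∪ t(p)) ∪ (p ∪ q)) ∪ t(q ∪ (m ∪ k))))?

Answer: t(t(t(k ∪ m ∪ q) ∪ t(p ∪ p ∪ q ∪ q) ∪ t(p ∪ q ∪ q ∪ q ∪ t(p)) ∪ t(t(q))))

Derivation:
Work inside:  t(q ∪ ((p ∪ p) ∪ q)) ∪ t(t(q)) ∪ t(((q ∪ q) ∪ t(p)) ∪ (p ∪ q)) ∪ t(q ∪ (m ∪ k))
Canonicalize subterm:  t(q ∪ ((p ∪ p) ∪ q))  →  t(p ∪ p ∪ q ∪ q)
Canonicalize subterm:  t(((q ∪ q) ∪ t(p)) ∪ (p ∪ q))  →  t(p ∪ q ∪ q ∪ q ∪ t(p))
Simplify inside:  t(q ∪ (m ∪ k))  →  t(k ∪ m ∪ q)
Order the arguments:  t(k ∪ m ∪ q) ∪ t(p ∪ p ∪ q ∪ q) ∪ t(p ∪ q ∪ q ∪ q ∪ t(p)) ∪ t(t(q))
Rebuild:  t(t(t(k ∪ m ∪ q) ∪ t(p ∪ p ∪ q ∪ q) ∪ t(p ∪ q ∪ q ∪ q ∪ t(p)) ∪ t(t(q))))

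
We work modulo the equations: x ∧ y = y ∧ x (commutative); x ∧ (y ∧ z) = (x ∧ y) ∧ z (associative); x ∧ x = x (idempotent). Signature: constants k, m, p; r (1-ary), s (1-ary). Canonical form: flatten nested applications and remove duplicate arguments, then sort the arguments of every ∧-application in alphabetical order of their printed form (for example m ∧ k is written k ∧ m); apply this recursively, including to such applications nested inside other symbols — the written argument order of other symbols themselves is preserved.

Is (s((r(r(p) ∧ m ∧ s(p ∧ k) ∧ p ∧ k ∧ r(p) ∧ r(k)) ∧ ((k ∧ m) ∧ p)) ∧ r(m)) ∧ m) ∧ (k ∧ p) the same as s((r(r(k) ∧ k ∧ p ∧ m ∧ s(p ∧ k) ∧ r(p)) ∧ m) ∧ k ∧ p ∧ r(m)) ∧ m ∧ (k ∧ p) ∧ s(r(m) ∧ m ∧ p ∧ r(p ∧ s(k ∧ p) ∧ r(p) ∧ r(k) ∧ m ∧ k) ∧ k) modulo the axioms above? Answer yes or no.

Answer: yes — both canonical forms are k ∧ m ∧ p ∧ s(k ∧ m ∧ p ∧ r(k ∧ m ∧ p ∧ r(k) ∧ r(p) ∧ s(k ∧ p)) ∧ r(m))

Derivation:
Left:  (s((r(r(p) ∧ m ∧ s(p ∧ k) ∧ p ∧ k ∧ r(p) ∧ r(k)) ∧ ((k ∧ m) ∧ p)) ∧ r(m)) ∧ m) ∧ (k ∧ p)
  Flatten:  s((r(r(p) ∧ m ∧ s(p ∧ k) ∧ p ∧ k ∧ r(p) ∧ r(k)) ∧ ((k ∧ m) ∧ p)) ∧ r(m)) ∧ m ∧ k ∧ p
  Canonicalize subterm:  s((r(r(p) ∧ m ∧ s(p ∧ k) ∧ p ∧ k ∧ r(p) ∧ r(k)) ∧ ((k ∧ m) ∧ p)) ∧ r(m))  →  s(k ∧ m ∧ p ∧ r(k ∧ m ∧ p ∧ r(k) ∧ r(p) ∧ s(k ∧ p)) ∧ r(m))
  Order the arguments:  k ∧ m ∧ p ∧ s(k ∧ m ∧ p ∧ r(k ∧ m ∧ p ∧ r(k) ∧ r(p) ∧ s(k ∧ p)) ∧ r(m))
Right:  s((r(r(k) ∧ k ∧ p ∧ m ∧ s(p ∧ k) ∧ r(p)) ∧ m) ∧ k ∧ p ∧ r(m)) ∧ m ∧ (k ∧ p) ∧ s(r(m) ∧ m ∧ p ∧ r(p ∧ s(k ∧ p) ∧ r(p) ∧ r(k) ∧ m ∧ k) ∧ k)
  Un-nest:  s((r(r(k) ∧ k ∧ p ∧ m ∧ s(p ∧ k) ∧ r(p)) ∧ m) ∧ k ∧ p ∧ r(m)) ∧ m ∧ k ∧ p ∧ s(r(m) ∧ m ∧ p ∧ r(p ∧ s(k ∧ p) ∧ r(p) ∧ r(k) ∧ m ∧ k) ∧ k)
  Canonicalize subterm:  s((r(r(k) ∧ k ∧ p ∧ m ∧ s(p ∧ k) ∧ r(p)) ∧ m) ∧ k ∧ p ∧ r(m))  →  s(k ∧ m ∧ p ∧ r(k ∧ m ∧ p ∧ r(k) ∧ r(p) ∧ s(k ∧ p)) ∧ r(m))
  Canonicalize subterm:  s(r(m) ∧ m ∧ p ∧ r(p ∧ s(k ∧ p) ∧ r(p) ∧ r(k) ∧ m ∧ k) ∧ k)  →  s(k ∧ m ∧ p ∧ r(k ∧ m ∧ p ∧ r(k) ∧ r(p) ∧ s(k ∧ p)) ∧ r(m))
  Drop duplicates:  drop duplicate s(k ∧ m ∧ p ∧ r(k ∧ m ∧ p ∧ r(k) ∧ r(p) ∧ s(k ∧ p)) ∧ r(m))
  Order the arguments:  k ∧ m ∧ p ∧ s(k ∧ m ∧ p ∧ r(k ∧ m ∧ p ∧ r(k) ∧ r(p) ∧ s(k ∧ p)) ∧ r(m))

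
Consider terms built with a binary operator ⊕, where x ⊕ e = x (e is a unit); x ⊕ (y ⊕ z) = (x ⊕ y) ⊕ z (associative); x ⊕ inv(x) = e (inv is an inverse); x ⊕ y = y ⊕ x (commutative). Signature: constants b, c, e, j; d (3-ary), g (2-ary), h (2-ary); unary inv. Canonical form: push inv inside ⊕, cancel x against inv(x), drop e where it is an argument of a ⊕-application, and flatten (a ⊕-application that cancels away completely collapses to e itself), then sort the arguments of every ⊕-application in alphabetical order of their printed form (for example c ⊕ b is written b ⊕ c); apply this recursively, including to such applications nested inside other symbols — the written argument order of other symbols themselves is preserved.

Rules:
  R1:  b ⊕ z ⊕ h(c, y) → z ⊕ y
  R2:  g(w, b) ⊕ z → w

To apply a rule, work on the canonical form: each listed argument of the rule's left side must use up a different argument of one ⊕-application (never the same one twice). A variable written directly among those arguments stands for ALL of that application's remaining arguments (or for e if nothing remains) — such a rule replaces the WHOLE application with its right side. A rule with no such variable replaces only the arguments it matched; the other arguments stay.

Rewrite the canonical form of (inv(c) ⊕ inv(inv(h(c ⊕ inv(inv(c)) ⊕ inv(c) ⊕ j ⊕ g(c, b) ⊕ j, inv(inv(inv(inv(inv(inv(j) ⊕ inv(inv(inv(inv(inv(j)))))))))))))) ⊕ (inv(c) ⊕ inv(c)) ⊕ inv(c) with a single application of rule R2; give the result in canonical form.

Answer: h(c, j ⊕ j) ⊕ inv(c) ⊕ inv(c) ⊕ inv(c) ⊕ inv(c)

Derivation:
Canonical form:  h(c ⊕ g(c, b) ⊕ j ⊕ j, j ⊕ j) ⊕ inv(c) ⊕ inv(c) ⊕ inv(c) ⊕ inv(c)
Match R2:  consume g(c, b);  w := c, z := c ⊕ j ⊕ j
The variable takes the whole remainder — replace the entire application.
Result:  h(c, j ⊕ j) ⊕ inv(c) ⊕ inv(c) ⊕ inv(c) ⊕ inv(c)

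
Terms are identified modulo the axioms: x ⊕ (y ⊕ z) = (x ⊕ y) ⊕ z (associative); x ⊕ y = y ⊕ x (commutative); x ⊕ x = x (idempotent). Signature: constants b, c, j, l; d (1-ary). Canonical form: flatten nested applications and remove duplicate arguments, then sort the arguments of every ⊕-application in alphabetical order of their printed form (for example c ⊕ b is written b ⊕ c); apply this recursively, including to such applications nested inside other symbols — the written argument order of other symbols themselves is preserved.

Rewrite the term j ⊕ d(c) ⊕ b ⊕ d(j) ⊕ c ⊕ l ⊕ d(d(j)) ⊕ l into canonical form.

Answer: b ⊕ c ⊕ d(c) ⊕ d(d(j)) ⊕ d(j) ⊕ j ⊕ l

Derivation:
Drop duplicates:  drop duplicate l
Sort arguments:  b ⊕ c ⊕ d(c) ⊕ d(d(j)) ⊕ d(j) ⊕ j ⊕ l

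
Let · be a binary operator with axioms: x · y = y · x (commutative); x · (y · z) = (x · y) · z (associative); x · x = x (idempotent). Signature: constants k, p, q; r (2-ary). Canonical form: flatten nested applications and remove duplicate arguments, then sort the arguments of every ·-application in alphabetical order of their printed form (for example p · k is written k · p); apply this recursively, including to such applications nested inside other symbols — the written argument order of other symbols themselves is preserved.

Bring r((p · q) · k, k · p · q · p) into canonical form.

Work inside:  k · p · q · p
Idempotence:  drop duplicate p
Sort arguments:  k · p · q
Put back:  r(k · p · q, k · p · q)

Answer: r(k · p · q, k · p · q)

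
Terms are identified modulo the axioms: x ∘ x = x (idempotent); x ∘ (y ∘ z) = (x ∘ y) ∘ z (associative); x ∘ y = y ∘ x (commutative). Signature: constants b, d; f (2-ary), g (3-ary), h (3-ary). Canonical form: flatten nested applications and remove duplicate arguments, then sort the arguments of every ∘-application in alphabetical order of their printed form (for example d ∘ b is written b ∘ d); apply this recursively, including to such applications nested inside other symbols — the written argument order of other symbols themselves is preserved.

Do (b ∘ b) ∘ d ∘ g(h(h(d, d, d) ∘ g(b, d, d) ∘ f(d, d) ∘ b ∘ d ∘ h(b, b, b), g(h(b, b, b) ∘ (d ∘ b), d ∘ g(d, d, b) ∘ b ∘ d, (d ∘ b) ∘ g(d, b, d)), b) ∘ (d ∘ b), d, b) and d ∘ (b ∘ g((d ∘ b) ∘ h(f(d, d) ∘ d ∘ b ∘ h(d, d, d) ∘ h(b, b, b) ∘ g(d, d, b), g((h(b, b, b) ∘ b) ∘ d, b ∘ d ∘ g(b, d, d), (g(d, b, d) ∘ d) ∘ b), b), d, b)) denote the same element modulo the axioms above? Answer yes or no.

Left:  (b ∘ b) ∘ d ∘ g(h(h(d, d, d) ∘ g(b, d, d) ∘ f(d, d) ∘ b ∘ d ∘ h(b, b, b), g(h(b, b, b) ∘ (d ∘ b), d ∘ g(d, d, b) ∘ b ∘ d, (d ∘ b) ∘ g(d, b, d)), b) ∘ (d ∘ b), d, b)
  Un-nest:  b ∘ b ∘ d ∘ g(h(h(d, d, d) ∘ g(b, d, d) ∘ f(d, d) ∘ b ∘ d ∘ h(b, b, b), g(h(b, b, b) ∘ (d ∘ b), d ∘ g(d, d, b) ∘ b ∘ d, (d ∘ b) ∘ g(d, b, d)), b) ∘ (d ∘ b), d, b)
  Inside:  g(h(h(d, d, d) ∘ g(b, d, d) ∘ f(d, d) ∘ b ∘ d ∘ h(b, b, b), g(h(b, b, b) ∘ (d ∘ b), d ∘ g(d, d, b) ∘ b ∘ d, (d ∘ b) ∘ g(d, b, d)), b) ∘ (d ∘ b), d, b)  →  g(b ∘ d ∘ h(b ∘ d ∘ f(d, d) ∘ g(b, d, d) ∘ h(b, b, b) ∘ h(d, d, d), g(b ∘ d ∘ h(b, b, b), b ∘ d ∘ g(d, d, b), b ∘ d ∘ g(d, b, d)), b), d, b)
  Deduplicate:  drop duplicate b
  Sort arguments:  b ∘ d ∘ g(b ∘ d ∘ h(b ∘ d ∘ f(d, d) ∘ g(b, d, d) ∘ h(b, b, b) ∘ h(d, d, d), g(b ∘ d ∘ h(b, b, b), b ∘ d ∘ g(d, d, b), b ∘ d ∘ g(d, b, d)), b), d, b)
Right:  d ∘ (b ∘ g((d ∘ b) ∘ h(f(d, d) ∘ d ∘ b ∘ h(d, d, d) ∘ h(b, b, b) ∘ g(d, d, b), g((h(b, b, b) ∘ b) ∘ d, b ∘ d ∘ g(b, d, d), (g(d, b, d) ∘ d) ∘ b), b), d, b))
  Un-nest:  d ∘ b ∘ g((d ∘ b) ∘ h(f(d, d) ∘ d ∘ b ∘ h(d, d, d) ∘ h(b, b, b) ∘ g(d, d, b), g((h(b, b, b) ∘ b) ∘ d, b ∘ d ∘ g(b, d, d), (g(d, b, d) ∘ d) ∘ b), b), d, b)
  Inside:  g((d ∘ b) ∘ h(f(d, d) ∘ d ∘ b ∘ h(d, d, d) ∘ h(b, b, b) ∘ g(d, d, b), g((h(b, b, b) ∘ b) ∘ d, b ∘ d ∘ g(b, d, d), (g(d, b, d) ∘ d) ∘ b), b), d, b)  →  g(b ∘ d ∘ h(b ∘ d ∘ f(d, d) ∘ g(d, d, b) ∘ h(b, b, b) ∘ h(d, d, d), g(b ∘ d ∘ h(b, b, b), b ∘ d ∘ g(b, d, d), b ∘ d ∘ g(d, b, d)), b), d, b)
  Sort:  b ∘ d ∘ g(b ∘ d ∘ h(b ∘ d ∘ f(d, d) ∘ g(d, d, b) ∘ h(b, b, b) ∘ h(d, d, d), g(b ∘ d ∘ h(b, b, b), b ∘ d ∘ g(b, d, d), b ∘ d ∘ g(d, b, d)), b), d, b)

Answer: no — b ∘ d ∘ g(b ∘ d ∘ h(b ∘ d ∘ f(d, d) ∘ g(b, d, d) ∘ h(b, b, b) ∘ h(d, d, d), g(b ∘ d ∘ h(b, b, b), b ∘ d ∘ g(d, d, b), b ∘ d ∘ g(d, b, d)), b), d, b) vs b ∘ d ∘ g(b ∘ d ∘ h(b ∘ d ∘ f(d, d) ∘ g(d, d, b) ∘ h(b, b, b) ∘ h(d, d, d), g(b ∘ d ∘ h(b, b, b), b ∘ d ∘ g(b, d, d), b ∘ d ∘ g(d, b, d)), b), d, b)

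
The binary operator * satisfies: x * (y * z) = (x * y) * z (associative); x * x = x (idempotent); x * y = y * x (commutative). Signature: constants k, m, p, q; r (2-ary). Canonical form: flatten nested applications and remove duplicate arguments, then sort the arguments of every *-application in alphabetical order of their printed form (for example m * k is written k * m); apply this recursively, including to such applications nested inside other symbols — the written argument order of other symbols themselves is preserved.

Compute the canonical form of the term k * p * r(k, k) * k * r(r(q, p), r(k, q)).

Answer: k * p * r(k, k) * r(r(q, p), r(k, q))

Derivation:
Deduplicate:  drop duplicate k
Sort arguments:  k * p * r(k, k) * r(r(q, p), r(k, q))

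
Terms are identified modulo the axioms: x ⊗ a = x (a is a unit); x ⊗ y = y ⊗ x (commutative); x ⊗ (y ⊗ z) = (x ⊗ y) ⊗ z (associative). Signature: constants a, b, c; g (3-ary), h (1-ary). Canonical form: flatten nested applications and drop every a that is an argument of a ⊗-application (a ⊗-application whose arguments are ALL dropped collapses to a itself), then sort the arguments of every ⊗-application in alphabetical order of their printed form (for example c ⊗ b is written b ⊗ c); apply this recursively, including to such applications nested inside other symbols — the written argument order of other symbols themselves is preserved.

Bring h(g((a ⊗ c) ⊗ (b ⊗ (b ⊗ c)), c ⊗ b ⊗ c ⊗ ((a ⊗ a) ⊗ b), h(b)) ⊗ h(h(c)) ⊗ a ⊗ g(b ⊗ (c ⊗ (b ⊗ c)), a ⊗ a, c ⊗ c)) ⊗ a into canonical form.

Answer: h(g(b ⊗ b ⊗ c ⊗ c, a, c ⊗ c) ⊗ g(b ⊗ b ⊗ c ⊗ c, b ⊗ b ⊗ c ⊗ c, h(b)) ⊗ h(h(c)))

Derivation:
Canonicalize subterm:  h(g((a ⊗ c) ⊗ (b ⊗ (b ⊗ c)), c ⊗ b ⊗ c ⊗ ((a ⊗ a) ⊗ b), h(b)) ⊗ h(h(c)) ⊗ a ⊗ g(b ⊗ (c ⊗ (b ⊗ c)), a ⊗ a, c ⊗ c))  →  h(g(b ⊗ b ⊗ c ⊗ c, a, c ⊗ c) ⊗ g(b ⊗ b ⊗ c ⊗ c, b ⊗ b ⊗ c ⊗ c, h(b)) ⊗ h(h(c)))
Unit:  drop a
Sort arguments:  h(g(b ⊗ b ⊗ c ⊗ c, a, c ⊗ c) ⊗ g(b ⊗ b ⊗ c ⊗ c, b ⊗ b ⊗ c ⊗ c, h(b)) ⊗ h(h(c)))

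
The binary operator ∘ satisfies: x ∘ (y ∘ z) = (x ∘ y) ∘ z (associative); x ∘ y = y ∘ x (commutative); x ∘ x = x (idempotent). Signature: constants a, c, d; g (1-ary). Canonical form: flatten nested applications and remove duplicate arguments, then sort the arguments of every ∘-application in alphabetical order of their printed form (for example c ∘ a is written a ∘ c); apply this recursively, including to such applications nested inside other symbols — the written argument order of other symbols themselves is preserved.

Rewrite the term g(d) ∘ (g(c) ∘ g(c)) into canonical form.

Un-nest:  g(d) ∘ g(c) ∘ g(c)
Deduplicate:  drop duplicate g(c)
Sort arguments:  g(c) ∘ g(d)

Answer: g(c) ∘ g(d)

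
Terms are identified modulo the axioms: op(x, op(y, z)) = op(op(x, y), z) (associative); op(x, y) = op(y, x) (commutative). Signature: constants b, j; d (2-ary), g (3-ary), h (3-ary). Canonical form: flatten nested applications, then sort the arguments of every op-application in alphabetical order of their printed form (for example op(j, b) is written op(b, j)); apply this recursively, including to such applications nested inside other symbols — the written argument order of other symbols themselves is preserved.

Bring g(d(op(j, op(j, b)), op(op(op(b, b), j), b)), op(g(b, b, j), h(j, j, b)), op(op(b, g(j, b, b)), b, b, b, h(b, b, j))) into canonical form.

Work inside:  op(op(b, g(j, b, b)), b, b, b, h(b, b, j))
Un-nest:  op(b, g(j, b, b), b, b, b, h(b, b, j))
Sort:  op(b, b, b, b, g(j, b, b), h(b, b, j))
Put back:  g(d(op(b, j, j), op(b, b, b, j)), op(g(b, b, j), h(j, j, b)), op(b, b, b, b, g(j, b, b), h(b, b, j)))

Answer: g(d(op(b, j, j), op(b, b, b, j)), op(g(b, b, j), h(j, j, b)), op(b, b, b, b, g(j, b, b), h(b, b, j)))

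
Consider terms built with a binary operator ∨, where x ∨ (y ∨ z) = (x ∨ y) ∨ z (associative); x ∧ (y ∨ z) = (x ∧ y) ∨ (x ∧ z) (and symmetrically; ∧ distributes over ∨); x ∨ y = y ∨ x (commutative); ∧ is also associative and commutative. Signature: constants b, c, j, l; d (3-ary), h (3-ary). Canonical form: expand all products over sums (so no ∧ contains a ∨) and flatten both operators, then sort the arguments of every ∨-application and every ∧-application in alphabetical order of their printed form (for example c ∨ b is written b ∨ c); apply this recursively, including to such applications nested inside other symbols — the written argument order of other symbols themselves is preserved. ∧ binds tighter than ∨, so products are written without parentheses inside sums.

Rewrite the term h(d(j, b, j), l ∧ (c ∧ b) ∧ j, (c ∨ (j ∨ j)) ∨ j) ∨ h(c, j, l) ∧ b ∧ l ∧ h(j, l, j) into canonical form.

Un-nest:  h(d(j, b, j), b ∧ c ∧ j ∧ l, c ∨ j ∨ j ∨ j) ∨ b ∧ h(c, j, l) ∧ h(j, l, j) ∧ l
Sort:  b ∧ h(c, j, l) ∧ h(j, l, j) ∧ l ∨ h(d(j, b, j), b ∧ c ∧ j ∧ l, c ∨ j ∨ j ∨ j)

Answer: b ∧ h(c, j, l) ∧ h(j, l, j) ∧ l ∨ h(d(j, b, j), b ∧ c ∧ j ∧ l, c ∨ j ∨ j ∨ j)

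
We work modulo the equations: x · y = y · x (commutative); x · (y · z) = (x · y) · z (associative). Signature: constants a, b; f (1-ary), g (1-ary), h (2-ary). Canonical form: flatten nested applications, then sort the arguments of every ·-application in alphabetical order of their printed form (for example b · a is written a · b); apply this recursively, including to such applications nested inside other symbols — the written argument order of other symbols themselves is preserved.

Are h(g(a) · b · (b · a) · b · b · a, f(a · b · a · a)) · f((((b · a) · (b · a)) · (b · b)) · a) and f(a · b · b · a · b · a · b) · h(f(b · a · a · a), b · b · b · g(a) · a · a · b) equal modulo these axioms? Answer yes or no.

Answer: no — f(a · a · a · b · b · b · b) · h(a · a · b · b · b · b · g(a), f(a · a · a · b)) vs f(a · a · a · b · b · b · b) · h(f(a · a · a · b), a · a · b · b · b · b · g(a))

Derivation:
Left:  h(g(a) · b · (b · a) · b · b · a, f(a · b · a · a)) · f((((b · a) · (b · a)) · (b · b)) · a)
  Inside:  h(g(a) · b · (b · a) · b · b · a, f(a · b · a · a))  →  h(a · a · b · b · b · b · g(a), f(a · a · a · b))
  Canonicalize subterm:  f((((b · a) · (b · a)) · (b · b)) · a)  →  f(a · a · a · b · b · b · b)
  Sort arguments:  f(a · a · a · b · b · b · b) · h(a · a · b · b · b · b · g(a), f(a · a · a · b))
Right:  f(a · b · b · a · b · a · b) · h(f(b · a · a · a), b · b · b · g(a) · a · a · b)
  Simplify inside:  f(a · b · b · a · b · a · b)  →  f(a · a · a · b · b · b · b)
  Inside:  h(f(b · a · a · a), b · b · b · g(a) · a · a · b)  →  h(f(a · a · a · b), a · a · b · b · b · b · g(a))
  Sort arguments:  f(a · a · a · b · b · b · b) · h(f(a · a · a · b), a · a · b · b · b · b · g(a))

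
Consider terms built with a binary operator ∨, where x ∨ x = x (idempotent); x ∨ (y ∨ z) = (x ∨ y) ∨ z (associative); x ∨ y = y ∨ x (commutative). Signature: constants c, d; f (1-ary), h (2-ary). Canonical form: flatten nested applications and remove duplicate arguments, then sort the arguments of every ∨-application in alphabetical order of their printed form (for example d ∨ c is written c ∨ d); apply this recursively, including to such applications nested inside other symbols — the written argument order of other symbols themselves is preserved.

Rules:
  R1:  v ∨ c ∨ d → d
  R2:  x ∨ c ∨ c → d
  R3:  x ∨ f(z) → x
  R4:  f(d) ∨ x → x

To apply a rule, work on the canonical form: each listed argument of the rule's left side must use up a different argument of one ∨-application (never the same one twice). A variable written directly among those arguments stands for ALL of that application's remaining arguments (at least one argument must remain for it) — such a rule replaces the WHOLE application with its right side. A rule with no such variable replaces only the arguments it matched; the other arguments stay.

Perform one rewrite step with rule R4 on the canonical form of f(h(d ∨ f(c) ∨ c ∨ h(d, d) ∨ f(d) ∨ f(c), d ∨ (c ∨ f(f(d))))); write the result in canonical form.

Answer: f(h(c ∨ d ∨ f(c) ∨ h(d, d), c ∨ d ∨ f(f(d))))

Derivation:
Canonical form:  f(h(c ∨ d ∨ f(c) ∨ f(d) ∨ h(d, d), c ∨ d ∨ f(f(d))))
R4 matches:  uses f(d);  x := c ∨ d ∨ f(c) ∨ h(d, d)
Every leftover argument binds to the variable; the entire application is replaced.
New term:  f(h(c ∨ d ∨ f(c) ∨ h(d, d), c ∨ d ∨ f(f(d))))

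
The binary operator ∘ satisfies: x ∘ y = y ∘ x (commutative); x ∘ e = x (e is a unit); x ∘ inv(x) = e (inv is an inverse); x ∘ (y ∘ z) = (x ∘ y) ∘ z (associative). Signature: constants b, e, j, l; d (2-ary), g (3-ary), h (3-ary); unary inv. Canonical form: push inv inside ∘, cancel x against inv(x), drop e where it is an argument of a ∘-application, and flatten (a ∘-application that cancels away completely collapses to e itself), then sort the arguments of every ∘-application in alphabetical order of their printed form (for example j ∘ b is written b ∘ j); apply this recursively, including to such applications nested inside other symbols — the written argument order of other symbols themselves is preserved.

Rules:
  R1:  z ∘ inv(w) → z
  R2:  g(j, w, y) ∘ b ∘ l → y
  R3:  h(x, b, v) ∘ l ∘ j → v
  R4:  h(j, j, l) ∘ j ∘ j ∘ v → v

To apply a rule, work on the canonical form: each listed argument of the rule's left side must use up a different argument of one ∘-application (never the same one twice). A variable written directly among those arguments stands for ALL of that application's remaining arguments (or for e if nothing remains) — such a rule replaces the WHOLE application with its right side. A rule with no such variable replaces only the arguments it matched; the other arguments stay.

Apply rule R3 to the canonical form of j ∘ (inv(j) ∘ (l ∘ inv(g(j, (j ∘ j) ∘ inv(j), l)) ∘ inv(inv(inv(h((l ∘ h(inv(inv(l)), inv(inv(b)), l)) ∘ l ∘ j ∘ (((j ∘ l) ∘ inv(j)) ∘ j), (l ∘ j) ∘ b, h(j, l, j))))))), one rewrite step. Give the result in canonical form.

Canonical form:  inv(g(j, j, l)) ∘ inv(h(h(l, b, l) ∘ j ∘ j ∘ l ∘ l ∘ l, b ∘ j ∘ l, h(j, l, j))) ∘ l
Apply R3:  consuming h(l, b, l), j, l;  v := l, x := l
New term:  inv(g(j, j, l)) ∘ inv(h(j ∘ l ∘ l ∘ l, b ∘ j ∘ l, h(j, l, j))) ∘ l

Answer: inv(g(j, j, l)) ∘ inv(h(j ∘ l ∘ l ∘ l, b ∘ j ∘ l, h(j, l, j))) ∘ l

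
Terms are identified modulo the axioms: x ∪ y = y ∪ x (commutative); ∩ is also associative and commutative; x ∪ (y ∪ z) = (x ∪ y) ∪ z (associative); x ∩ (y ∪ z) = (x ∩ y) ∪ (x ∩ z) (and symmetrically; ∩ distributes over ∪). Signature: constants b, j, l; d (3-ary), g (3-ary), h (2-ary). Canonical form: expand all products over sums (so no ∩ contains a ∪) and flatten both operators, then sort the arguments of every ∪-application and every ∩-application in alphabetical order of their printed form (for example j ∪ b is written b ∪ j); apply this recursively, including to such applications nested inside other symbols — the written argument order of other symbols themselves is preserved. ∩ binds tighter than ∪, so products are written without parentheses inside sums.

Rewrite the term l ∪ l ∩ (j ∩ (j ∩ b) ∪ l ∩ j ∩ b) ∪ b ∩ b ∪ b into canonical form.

Answer: b ∪ b ∩ b ∪ b ∩ j ∩ j ∩ l ∪ b ∩ j ∩ l ∩ l ∪ l

Derivation:
Expand products over sums:  l ∪ b ∩ j ∩ j ∩ l ∪ b ∩ j ∩ l ∩ l ∪ b ∩ b ∪ b
Order the arguments:  b ∪ b ∩ b ∪ b ∩ j ∩ j ∩ l ∪ b ∩ j ∩ l ∩ l ∪ l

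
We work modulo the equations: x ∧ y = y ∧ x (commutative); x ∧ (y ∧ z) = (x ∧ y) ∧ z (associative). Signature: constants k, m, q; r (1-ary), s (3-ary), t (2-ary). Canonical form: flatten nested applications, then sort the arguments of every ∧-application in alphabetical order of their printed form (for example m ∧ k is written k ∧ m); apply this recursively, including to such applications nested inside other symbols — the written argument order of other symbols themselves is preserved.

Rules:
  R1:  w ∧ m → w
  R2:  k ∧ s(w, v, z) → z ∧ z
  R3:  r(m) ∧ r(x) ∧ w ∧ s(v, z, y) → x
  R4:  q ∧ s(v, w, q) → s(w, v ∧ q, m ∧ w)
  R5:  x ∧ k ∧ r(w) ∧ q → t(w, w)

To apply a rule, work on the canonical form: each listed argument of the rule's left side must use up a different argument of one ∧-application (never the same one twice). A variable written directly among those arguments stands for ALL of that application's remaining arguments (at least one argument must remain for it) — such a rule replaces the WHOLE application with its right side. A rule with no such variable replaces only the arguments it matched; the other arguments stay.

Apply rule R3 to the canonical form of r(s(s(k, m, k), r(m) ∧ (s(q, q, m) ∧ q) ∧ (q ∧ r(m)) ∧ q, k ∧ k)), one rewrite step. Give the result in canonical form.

Canonical form:  r(s(s(k, m, k), q ∧ q ∧ q ∧ r(m) ∧ r(m) ∧ s(q, q, m), k ∧ k))
Apply R3:  consuming r(m), r(m), s(q, q, m);  v := q, w := q ∧ q ∧ q, x := m, y := m, z := q
The variable takes the whole remainder — replace the entire application.
Result:  r(s(s(k, m, k), m, k ∧ k))

Answer: r(s(s(k, m, k), m, k ∧ k))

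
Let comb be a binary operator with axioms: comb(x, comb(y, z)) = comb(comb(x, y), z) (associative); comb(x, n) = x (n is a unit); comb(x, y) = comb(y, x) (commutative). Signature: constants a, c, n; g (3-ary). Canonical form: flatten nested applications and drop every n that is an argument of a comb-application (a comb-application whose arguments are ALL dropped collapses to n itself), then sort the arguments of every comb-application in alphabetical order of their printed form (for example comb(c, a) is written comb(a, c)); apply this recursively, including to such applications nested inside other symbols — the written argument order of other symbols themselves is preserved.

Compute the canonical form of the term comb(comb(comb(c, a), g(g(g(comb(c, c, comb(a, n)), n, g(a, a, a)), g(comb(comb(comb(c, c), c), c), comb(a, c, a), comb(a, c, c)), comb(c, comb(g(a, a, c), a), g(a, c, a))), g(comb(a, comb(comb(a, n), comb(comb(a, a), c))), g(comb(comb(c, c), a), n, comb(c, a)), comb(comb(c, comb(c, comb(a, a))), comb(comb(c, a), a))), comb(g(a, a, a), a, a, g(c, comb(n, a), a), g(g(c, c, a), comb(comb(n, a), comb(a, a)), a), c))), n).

Flatten:  comb(c, a, g(g(g(comb(c, c, comb(a, n)), n, g(a, a, a)), g(comb(comb(comb(c, c), c), c), comb(a, c, a), comb(a, c, c)), comb(c, comb(g(a, a, c), a), g(a, c, a))), g(comb(a, comb(comb(a, n), comb(comb(a, a), c))), g(comb(comb(c, c), a), n, comb(c, a)), comb(comb(c, comb(c, comb(a, a))), comb(comb(c, a), a))), comb(g(a, a, a), a, a, g(c, comb(n, a), a), g(g(c, c, a), comb(comb(n, a), comb(a, a)), a), c)), n)
Canonicalize subterm:  g(g(g(comb(c, c, comb(a, n)), n, g(a, a, a)), g(comb(comb(comb(c, c), c), c), comb(a, c, a), comb(a, c, c)), comb(c, comb(g(a, a, c), a), g(a, c, a))), g(comb(a, comb(comb(a, n), comb(comb(a, a), c))), g(comb(comb(c, c), a), n, comb(c, a)), comb(comb(c, comb(c, comb(a, a))), comb(comb(c, a), a))), comb(g(a, a, a), a, a, g(c, comb(n, a), a), g(g(c, c, a), comb(comb(n, a), comb(a, a)), a), c))  →  g(g(g(comb(a, c, c), n, g(a, a, a)), g(comb(c, c, c, c), comb(a, a, c), comb(a, c, c)), comb(a, c, g(a, a, c), g(a, c, a))), g(comb(a, a, a, a, c), g(comb(a, c, c), n, comb(a, c)), comb(a, a, a, a, c, c, c)), comb(a, a, c, g(a, a, a), g(c, a, a), g(g(c, c, a), comb(a, a, a), a)))
Unit:  drop n
Sort:  comb(a, c, g(g(g(comb(a, c, c), n, g(a, a, a)), g(comb(c, c, c, c), comb(a, a, c), comb(a, c, c)), comb(a, c, g(a, a, c), g(a, c, a))), g(comb(a, a, a, a, c), g(comb(a, c, c), n, comb(a, c)), comb(a, a, a, a, c, c, c)), comb(a, a, c, g(a, a, a), g(c, a, a), g(g(c, c, a), comb(a, a, a), a))))

Answer: comb(a, c, g(g(g(comb(a, c, c), n, g(a, a, a)), g(comb(c, c, c, c), comb(a, a, c), comb(a, c, c)), comb(a, c, g(a, a, c), g(a, c, a))), g(comb(a, a, a, a, c), g(comb(a, c, c), n, comb(a, c)), comb(a, a, a, a, c, c, c)), comb(a, a, c, g(a, a, a), g(c, a, a), g(g(c, c, a), comb(a, a, a), a))))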